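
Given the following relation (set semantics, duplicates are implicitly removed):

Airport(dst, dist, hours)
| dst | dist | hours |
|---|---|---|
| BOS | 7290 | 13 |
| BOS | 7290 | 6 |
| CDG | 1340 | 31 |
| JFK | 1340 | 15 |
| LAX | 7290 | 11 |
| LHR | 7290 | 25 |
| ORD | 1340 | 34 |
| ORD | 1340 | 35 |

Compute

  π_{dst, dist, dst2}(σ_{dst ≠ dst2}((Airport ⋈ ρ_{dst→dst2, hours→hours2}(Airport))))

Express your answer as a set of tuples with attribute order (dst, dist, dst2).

{(BOS, 7290, LAX), (BOS, 7290, LHR), (CDG, 1340, JFK), (CDG, 1340, ORD), (JFK, 1340, CDG), (JFK, 1340, ORD), (LAX, 7290, BOS), (LAX, 7290, LHR), (LHR, 7290, BOS), (LHR, 7290, LAX), (ORD, 1340, CDG), (ORD, 1340, JFK)}

ρ[dst→dst2, hours→hours2]: schema becomes (dst2, dist, hours2); tuples unchanged.
Airport ⋈ ρ_{dst→dst2, hours→hours2}(Airport) (natural join on dist): {(BOS, 7290, 13, BOS, 13), (BOS, 7290, 13, BOS, 6), (BOS, 7290, 13, LAX, 11), (BOS, 7290, 13, LHR, 25), (BOS, 7290, 6, BOS, 13), (BOS, 7290, 6, BOS, 6), (BOS, 7290, 6, LAX, 11), (BOS, 7290, 6, LHR, 25), (CDG, 1340, 31, CDG, 31), (CDG, 1340, 31, JFK, 15), (CDG, 1340, 31, ORD, 34), (CDG, 1340, 31, ORD, 35), (JFK, 1340, 15, CDG, 31), (JFK, 1340, 15, JFK, 15), (JFK, 1340, 15, ORD, 34), (JFK, 1340, 15, ORD, 35), (LAX, 7290, 11, BOS, 13), (LAX, 7290, 11, BOS, 6), (LAX, 7290, 11, LAX, 11), (LAX, 7290, 11, LHR, 25), (LHR, 7290, 25, BOS, 13), (LHR, 7290, 25, BOS, 6), (LHR, 7290, 25, LAX, 11), (LHR, 7290, 25, LHR, 25), (ORD, 1340, 34, CDG, 31), (ORD, 1340, 34, JFK, 15), (ORD, 1340, 34, ORD, 34), (ORD, 1340, 34, ORD, 35), (ORD, 1340, 35, CDG, 31), (ORD, 1340, 35, JFK, 15), (ORD, 1340, 35, ORD, 34), (ORD, 1340, 35, ORD, 35)}
σ[dst ≠ dst2]: keep tuples satisfying dst ≠ dst2 → {(BOS, 7290, 13, LAX, 11), (BOS, 7290, 13, LHR, 25), (BOS, 7290, 6, LAX, 11), (BOS, 7290, 6, LHR, 25), (CDG, 1340, 31, JFK, 15), (CDG, 1340, 31, ORD, 34), (CDG, 1340, 31, ORD, 35), (JFK, 1340, 15, CDG, 31), (JFK, 1340, 15, ORD, 34), (JFK, 1340, 15, ORD, 35), (LAX, 7290, 11, BOS, 13), (LAX, 7290, 11, BOS, 6), (LAX, 7290, 11, LHR, 25), (LHR, 7290, 25, BOS, 13), (LHR, 7290, 25, BOS, 6), (LHR, 7290, 25, LAX, 11), (ORD, 1340, 34, CDG, 31), (ORD, 1340, 34, JFK, 15), (ORD, 1340, 35, CDG, 31), (ORD, 1340, 35, JFK, 15)}
π[dst, dist, dst2]: project onto (dst, dist, dst2) (8 duplicate(s) eliminated) → {(BOS, 7290, LAX), (BOS, 7290, LHR), (CDG, 1340, JFK), (CDG, 1340, ORD), (JFK, 1340, CDG), (JFK, 1340, ORD), (LAX, 7290, BOS), (LAX, 7290, LHR), (LHR, 7290, BOS), (LHR, 7290, LAX), (ORD, 1340, CDG), (ORD, 1340, JFK)}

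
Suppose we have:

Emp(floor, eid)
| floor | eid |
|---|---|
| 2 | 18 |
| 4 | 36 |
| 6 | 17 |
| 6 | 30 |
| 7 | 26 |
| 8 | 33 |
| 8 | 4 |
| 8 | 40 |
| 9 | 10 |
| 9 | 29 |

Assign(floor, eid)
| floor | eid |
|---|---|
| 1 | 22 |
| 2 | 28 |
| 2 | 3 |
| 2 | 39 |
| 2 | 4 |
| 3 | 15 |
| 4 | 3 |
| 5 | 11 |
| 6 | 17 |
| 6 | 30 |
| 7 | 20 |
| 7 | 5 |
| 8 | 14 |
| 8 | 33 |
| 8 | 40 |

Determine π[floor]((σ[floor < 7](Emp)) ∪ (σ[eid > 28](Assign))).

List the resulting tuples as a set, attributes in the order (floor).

σ[floor < 7]: keep tuples satisfying floor < 7 → {(2, 18), (4, 36), (6, 17), (6, 30)}
σ[eid > 28]: keep tuples satisfying eid > 28 → {(2, 39), (6, 30), (8, 33), (8, 40)}
Set union of the two operands is {(2, 18), (2, 39), (4, 36), (6, 17), (6, 30), (8, 33), (8, 40)}.
Projecting to floor (3 duplicate(s) eliminated): {2, 4, 6, 8}

{2, 4, 6, 8}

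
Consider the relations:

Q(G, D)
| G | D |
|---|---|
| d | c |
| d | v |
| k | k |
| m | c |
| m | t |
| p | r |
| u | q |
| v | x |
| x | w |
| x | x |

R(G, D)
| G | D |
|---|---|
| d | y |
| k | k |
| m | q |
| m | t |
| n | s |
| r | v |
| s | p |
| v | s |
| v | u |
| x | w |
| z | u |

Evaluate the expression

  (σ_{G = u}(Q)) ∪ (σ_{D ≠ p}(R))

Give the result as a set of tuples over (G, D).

Selection G = u: {(u, q)}
Selection D ≠ p: {(d, y), (k, k), (m, q), (m, t), (n, s), (r, v), (v, s), (v, u), (x, w), (z, u)}
Taking the union: {(d, y), (k, k), (m, q), (m, t), (n, s), (r, v), (u, q), (v, s), (v, u), (x, w), (z, u)}

{(d, y), (k, k), (m, q), (m, t), (n, s), (r, v), (u, q), (v, s), (v, u), (x, w), (z, u)}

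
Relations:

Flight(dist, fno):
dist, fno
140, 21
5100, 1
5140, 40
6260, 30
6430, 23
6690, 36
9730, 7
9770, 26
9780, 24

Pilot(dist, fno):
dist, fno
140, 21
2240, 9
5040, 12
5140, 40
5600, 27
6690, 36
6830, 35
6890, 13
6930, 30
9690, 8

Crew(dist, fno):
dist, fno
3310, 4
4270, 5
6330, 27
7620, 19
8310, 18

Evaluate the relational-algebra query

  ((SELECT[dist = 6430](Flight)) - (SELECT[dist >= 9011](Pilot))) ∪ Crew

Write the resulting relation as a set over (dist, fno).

{(3310, 4), (4270, 5), (6330, 27), (6430, 23), (7620, 19), (8310, 18)}

Apply σ_{dist = 6430}; surviving tuples: {(6430, 23)}
Apply σ_{dist >= 9011}; surviving tuples: {(9690, 8)}
Set difference of the two operands is {(6430, 23)}.
Set union of the two operands is {(3310, 4), (4270, 5), (6330, 27), (6430, 23), (7620, 19), (8310, 18)}.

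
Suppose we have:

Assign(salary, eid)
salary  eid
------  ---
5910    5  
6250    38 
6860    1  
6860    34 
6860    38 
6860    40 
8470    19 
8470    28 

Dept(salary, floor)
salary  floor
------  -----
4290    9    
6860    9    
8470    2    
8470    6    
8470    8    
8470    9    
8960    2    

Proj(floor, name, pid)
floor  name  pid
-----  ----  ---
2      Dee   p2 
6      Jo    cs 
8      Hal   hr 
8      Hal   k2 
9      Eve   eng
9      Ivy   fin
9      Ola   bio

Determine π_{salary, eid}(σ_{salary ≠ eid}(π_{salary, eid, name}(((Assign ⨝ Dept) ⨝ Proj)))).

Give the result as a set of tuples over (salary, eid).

{(6860, 1), (6860, 34), (6860, 38), (6860, 40), (8470, 19), (8470, 28)}

Assign ⋈ Dept (natural join on salary): {(6860, 1, 9), (6860, 34, 9), (6860, 38, 9), (6860, 40, 9), (8470, 19, 2), (8470, 19, 6), (8470, 19, 8), (8470, 19, 9), (8470, 28, 2), (8470, 28, 6), (8470, 28, 8), (8470, 28, 9)}
(Assign ⨝ Dept) ⋈ Proj (natural join on floor): {(6860, 1, 9, Eve, eng), (6860, 1, 9, Ivy, fin), (6860, 1, 9, Ola, bio), (6860, 34, 9, Eve, eng), (6860, 34, 9, Ivy, fin), (6860, 34, 9, Ola, bio), (6860, 38, 9, Eve, eng), (6860, 38, 9, Ivy, fin), (6860, 38, 9, Ola, bio), (6860, 40, 9, Eve, eng), (6860, 40, 9, Ivy, fin), (6860, 40, 9, Ola, bio), (8470, 19, 2, Dee, p2), (8470, 19, 6, Jo, cs), (8470, 19, 8, Hal, hr), (8470, 19, 8, Hal, k2), (8470, 19, 9, Eve, eng), (8470, 19, 9, Ivy, fin), (8470, 19, 9, Ola, bio), (8470, 28, 2, Dee, p2), (8470, 28, 6, Jo, cs), (8470, 28, 8, Hal, hr), (8470, 28, 8, Hal, k2), (8470, 28, 9, Eve, eng), (8470, 28, 9, Ivy, fin), (8470, 28, 9, Ola, bio)}
Projecting to salary, eid, name (2 duplicate(s) eliminated): {(6860, 1, Eve), (6860, 1, Ivy), (6860, 1, Ola), (6860, 34, Eve), (6860, 34, Ivy), (6860, 34, Ola), (6860, 38, Eve), (6860, 38, Ivy), (6860, 38, Ola), (6860, 40, Eve), (6860, 40, Ivy), (6860, 40, Ola), (8470, 19, Dee), (8470, 19, Eve), (8470, 19, Hal), (8470, 19, Ivy), (8470, 19, Jo), (8470, 19, Ola), (8470, 28, Dee), (8470, 28, Eve), (8470, 28, Hal), (8470, 28, Ivy), (8470, 28, Jo), (8470, 28, Ola)}
Selection salary ≠ eid: {(6860, 1, Eve), (6860, 1, Ivy), (6860, 1, Ola), (6860, 34, Eve), (6860, 34, Ivy), (6860, 34, Ola), (6860, 38, Eve), (6860, 38, Ivy), (6860, 38, Ola), (6860, 40, Eve), (6860, 40, Ivy), (6860, 40, Ola), (8470, 19, Dee), (8470, 19, Eve), (8470, 19, Hal), (8470, 19, Ivy), (8470, 19, Jo), (8470, 19, Ola), (8470, 28, Dee), (8470, 28, Eve), (8470, 28, Hal), (8470, 28, Ivy), (8470, 28, Jo), (8470, 28, Ola)}
Projecting to salary, eid (18 duplicate(s) eliminated): {(6860, 1), (6860, 34), (6860, 38), (6860, 40), (8470, 19), (8470, 28)}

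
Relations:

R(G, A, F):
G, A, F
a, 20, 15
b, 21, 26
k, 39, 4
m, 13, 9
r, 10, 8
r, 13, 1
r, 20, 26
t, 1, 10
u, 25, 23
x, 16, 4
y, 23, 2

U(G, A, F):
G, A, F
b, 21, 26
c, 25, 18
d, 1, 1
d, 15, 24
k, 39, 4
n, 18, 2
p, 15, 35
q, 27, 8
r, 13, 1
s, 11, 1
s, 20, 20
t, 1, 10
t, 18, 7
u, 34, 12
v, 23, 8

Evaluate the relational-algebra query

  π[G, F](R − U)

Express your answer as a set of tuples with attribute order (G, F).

Difference: {(a, 20, 15), (b, 21, 26), (k, 39, 4), (m, 13, 9), (r, 10, 8), (r, 13, 1), (r, 20, 26), (t, 1, 10), (u, 25, 23), (x, 16, 4), (y, 23, 2)} with {(b, 21, 26), (c, 25, 18), (d, 1, 1), (d, 15, 24), (k, 39, 4), (n, 18, 2), (p, 15, 35), (q, 27, 8), (r, 13, 1), (s, 11, 1), (s, 20, 20), (t, 1, 10), (t, 18, 7), (u, 34, 12), (v, 23, 8)} → {(a, 20, 15), (m, 13, 9), (r, 10, 8), (r, 20, 26), (u, 25, 23), (x, 16, 4), (y, 23, 2)}
π_{G, F} gives {(a, 15), (m, 9), (r, 26), (r, 8), (u, 23), (x, 4), (y, 2)}.

{(a, 15), (m, 9), (r, 26), (r, 8), (u, 23), (x, 4), (y, 2)}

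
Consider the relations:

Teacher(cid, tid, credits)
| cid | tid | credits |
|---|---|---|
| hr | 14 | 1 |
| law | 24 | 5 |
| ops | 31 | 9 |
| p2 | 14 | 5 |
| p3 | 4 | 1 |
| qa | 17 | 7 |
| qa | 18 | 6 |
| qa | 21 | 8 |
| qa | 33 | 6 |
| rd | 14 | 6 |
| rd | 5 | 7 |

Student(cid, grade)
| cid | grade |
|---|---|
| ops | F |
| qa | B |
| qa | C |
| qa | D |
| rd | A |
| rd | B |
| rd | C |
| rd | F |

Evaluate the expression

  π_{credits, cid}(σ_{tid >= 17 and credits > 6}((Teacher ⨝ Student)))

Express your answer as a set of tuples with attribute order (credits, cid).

Natural join on cid: {(ops, 31, 9, F), (qa, 17, 7, B), (qa, 17, 7, C), (qa, 17, 7, D), (qa, 18, 6, B), (qa, 18, 6, C), (qa, 18, 6, D), (qa, 21, 8, B), (qa, 21, 8, C), (qa, 21, 8, D), (qa, 33, 6, B), (qa, 33, 6, C), (qa, 33, 6, D), (rd, 14, 6, A), (rd, 14, 6, B), (rd, 14, 6, C), (rd, 14, 6, F), (rd, 5, 7, A), (rd, 5, 7, B), (rd, 5, 7, C), (rd, 5, 7, F)}
Apply σ_{tid >= 17 and credits > 6}; surviving tuples: {(ops, 31, 9, F), (qa, 17, 7, B), (qa, 17, 7, C), (qa, 17, 7, D), (qa, 21, 8, B), (qa, 21, 8, C), (qa, 21, 8, D)}
Projecting to credits, cid (4 duplicate(s) eliminated): {(7, qa), (8, qa), (9, ops)}

{(7, qa), (8, qa), (9, ops)}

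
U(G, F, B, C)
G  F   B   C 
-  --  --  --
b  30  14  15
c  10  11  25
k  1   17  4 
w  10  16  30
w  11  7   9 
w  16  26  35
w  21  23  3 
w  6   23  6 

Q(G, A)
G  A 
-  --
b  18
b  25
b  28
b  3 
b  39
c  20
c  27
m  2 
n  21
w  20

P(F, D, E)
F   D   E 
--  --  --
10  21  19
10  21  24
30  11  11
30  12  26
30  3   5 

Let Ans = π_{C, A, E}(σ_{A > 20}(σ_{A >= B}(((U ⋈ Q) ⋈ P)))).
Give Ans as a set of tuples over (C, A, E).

Joining U and Q on G yields {(b, 30, 14, 15, 18), (b, 30, 14, 15, 25), (b, 30, 14, 15, 28), (b, 30, 14, 15, 3), (b, 30, 14, 15, 39), (c, 10, 11, 25, 20), (c, 10, 11, 25, 27), (w, 10, 16, 30, 20), (w, 11, 7, 9, 20), (w, 16, 26, 35, 20), (w, 21, 23, 3, 20), (w, 6, 23, 6, 20)}.
Joining (U ⋈ Q) and P on F yields {(b, 30, 14, 15, 18, 11, 11), (b, 30, 14, 15, 18, 12, 26), (b, 30, 14, 15, 18, 3, 5), (b, 30, 14, 15, 25, 11, 11), (b, 30, 14, 15, 25, 12, 26), (b, 30, 14, 15, 25, 3, 5), (b, 30, 14, 15, 28, 11, 11), (b, 30, 14, 15, 28, 12, 26), (b, 30, 14, 15, 28, 3, 5), (b, 30, 14, 15, 3, 11, 11), (b, 30, 14, 15, 3, 12, 26), (b, 30, 14, 15, 3, 3, 5), (b, 30, 14, 15, 39, 11, 11), (b, 30, 14, 15, 39, 12, 26), (b, 30, 14, 15, 39, 3, 5), (c, 10, 11, 25, 20, 21, 19), (c, 10, 11, 25, 20, 21, 24), (c, 10, 11, 25, 27, 21, 19), (c, 10, 11, 25, 27, 21, 24), (w, 10, 16, 30, 20, 21, 19), (w, 10, 16, 30, 20, 21, 24)}.
Selection A >= B: {(b, 30, 14, 15, 18, 11, 11), (b, 30, 14, 15, 18, 12, 26), (b, 30, 14, 15, 18, 3, 5), (b, 30, 14, 15, 25, 11, 11), (b, 30, 14, 15, 25, 12, 26), (b, 30, 14, 15, 25, 3, 5), (b, 30, 14, 15, 28, 11, 11), (b, 30, 14, 15, 28, 12, 26), (b, 30, 14, 15, 28, 3, 5), (b, 30, 14, 15, 39, 11, 11), (b, 30, 14, 15, 39, 12, 26), (b, 30, 14, 15, 39, 3, 5), (c, 10, 11, 25, 20, 21, 19), (c, 10, 11, 25, 20, 21, 24), (c, 10, 11, 25, 27, 21, 19), (c, 10, 11, 25, 27, 21, 24), (w, 10, 16, 30, 20, 21, 19), (w, 10, 16, 30, 20, 21, 24)}
Selection A > 20: {(b, 30, 14, 15, 25, 11, 11), (b, 30, 14, 15, 25, 12, 26), (b, 30, 14, 15, 25, 3, 5), (b, 30, 14, 15, 28, 11, 11), (b, 30, 14, 15, 28, 12, 26), (b, 30, 14, 15, 28, 3, 5), (b, 30, 14, 15, 39, 11, 11), (b, 30, 14, 15, 39, 12, 26), (b, 30, 14, 15, 39, 3, 5), (c, 10, 11, 25, 27, 21, 19), (c, 10, 11, 25, 27, 21, 24)}
π[C, A, E]: project onto (C, A, E) → {(15, 25, 11), (15, 25, 26), (15, 25, 5), (15, 28, 11), (15, 28, 26), (15, 28, 5), (15, 39, 11), (15, 39, 26), (15, 39, 5), (25, 27, 19), (25, 27, 24)}

{(15, 25, 11), (15, 25, 26), (15, 25, 5), (15, 28, 11), (15, 28, 26), (15, 28, 5), (15, 39, 11), (15, 39, 26), (15, 39, 5), (25, 27, 19), (25, 27, 24)}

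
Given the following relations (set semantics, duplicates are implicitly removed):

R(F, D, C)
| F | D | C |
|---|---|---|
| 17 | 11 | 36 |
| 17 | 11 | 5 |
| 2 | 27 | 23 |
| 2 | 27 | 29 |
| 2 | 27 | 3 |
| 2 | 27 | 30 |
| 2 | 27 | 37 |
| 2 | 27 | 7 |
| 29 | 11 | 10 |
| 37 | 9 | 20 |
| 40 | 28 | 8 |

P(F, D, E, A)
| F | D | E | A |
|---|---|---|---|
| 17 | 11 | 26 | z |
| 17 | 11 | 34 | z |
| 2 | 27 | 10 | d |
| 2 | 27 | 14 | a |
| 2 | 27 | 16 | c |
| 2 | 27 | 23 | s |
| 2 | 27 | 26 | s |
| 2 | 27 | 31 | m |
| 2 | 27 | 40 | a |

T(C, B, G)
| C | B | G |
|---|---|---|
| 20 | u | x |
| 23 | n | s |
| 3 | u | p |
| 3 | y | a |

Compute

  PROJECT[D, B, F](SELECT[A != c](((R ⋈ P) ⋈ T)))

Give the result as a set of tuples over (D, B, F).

{(27, n, 2), (27, u, 2), (27, y, 2)}

Joining R and P on F, D yields {(17, 11, 36, 26, z), (17, 11, 36, 34, z), (17, 11, 5, 26, z), (17, 11, 5, 34, z), (2, 27, 23, 10, d), (2, 27, 23, 14, a), (2, 27, 23, 16, c), (2, 27, 23, 23, s), (2, 27, 23, 26, s), (2, 27, 23, 31, m), (2, 27, 23, 40, a), (2, 27, 29, 10, d), (2, 27, 29, 14, a), (2, 27, 29, 16, c), (2, 27, 29, 23, s), (2, 27, 29, 26, s), (2, 27, 29, 31, m), (2, 27, 29, 40, a), (2, 27, 3, 10, d), (2, 27, 3, 14, a), (2, 27, 3, 16, c), (2, 27, 3, 23, s), (2, 27, 3, 26, s), (2, 27, 3, 31, m), (2, 27, 3, 40, a), (2, 27, 30, 10, d), (2, 27, 30, 14, a), (2, 27, 30, 16, c), (2, 27, 30, 23, s), (2, 27, 30, 26, s), (2, 27, 30, 31, m), (2, 27, 30, 40, a), (2, 27, 37, 10, d), (2, 27, 37, 14, a), (2, 27, 37, 16, c), (2, 27, 37, 23, s), (2, 27, 37, 26, s), (2, 27, 37, 31, m), (2, 27, 37, 40, a), (2, 27, 7, 10, d), (2, 27, 7, 14, a), (2, 27, 7, 16, c), (2, 27, 7, 23, s), (2, 27, 7, 26, s), (2, 27, 7, 31, m), (2, 27, 7, 40, a)}.
Joining (R ⋈ P) and T on C yields {(2, 27, 23, 10, d, n, s), (2, 27, 23, 14, a, n, s), (2, 27, 23, 16, c, n, s), (2, 27, 23, 23, s, n, s), (2, 27, 23, 26, s, n, s), (2, 27, 23, 31, m, n, s), (2, 27, 23, 40, a, n, s), (2, 27, 3, 10, d, u, p), (2, 27, 3, 10, d, y, a), (2, 27, 3, 14, a, u, p), (2, 27, 3, 14, a, y, a), (2, 27, 3, 16, c, u, p), (2, 27, 3, 16, c, y, a), (2, 27, 3, 23, s, u, p), (2, 27, 3, 23, s, y, a), (2, 27, 3, 26, s, u, p), (2, 27, 3, 26, s, y, a), (2, 27, 3, 31, m, u, p), (2, 27, 3, 31, m, y, a), (2, 27, 3, 40, a, u, p), (2, 27, 3, 40, a, y, a)}.
Apply σ_{A != c}; surviving tuples: {(2, 27, 23, 10, d, n, s), (2, 27, 23, 14, a, n, s), (2, 27, 23, 23, s, n, s), (2, 27, 23, 26, s, n, s), (2, 27, 23, 31, m, n, s), (2, 27, 23, 40, a, n, s), (2, 27, 3, 10, d, u, p), (2, 27, 3, 10, d, y, a), (2, 27, 3, 14, a, u, p), (2, 27, 3, 14, a, y, a), (2, 27, 3, 23, s, u, p), (2, 27, 3, 23, s, y, a), (2, 27, 3, 26, s, u, p), (2, 27, 3, 26, s, y, a), (2, 27, 3, 31, m, u, p), (2, 27, 3, 31, m, y, a), (2, 27, 3, 40, a, u, p), (2, 27, 3, 40, a, y, a)}
Projecting to D, B, F (15 duplicate(s) eliminated): {(27, n, 2), (27, u, 2), (27, y, 2)}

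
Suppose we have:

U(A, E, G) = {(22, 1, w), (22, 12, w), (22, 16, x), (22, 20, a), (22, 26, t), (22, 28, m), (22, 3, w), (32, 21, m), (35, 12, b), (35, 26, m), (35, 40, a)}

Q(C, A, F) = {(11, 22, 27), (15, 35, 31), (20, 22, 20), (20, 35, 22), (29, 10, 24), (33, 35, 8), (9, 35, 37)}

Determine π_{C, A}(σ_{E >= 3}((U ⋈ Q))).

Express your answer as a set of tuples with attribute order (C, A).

{(11, 22), (15, 35), (20, 22), (20, 35), (33, 35), (9, 35)}

Joining U and Q on A yields {(22, 1, w, 11, 27), (22, 1, w, 20, 20), (22, 12, w, 11, 27), (22, 12, w, 20, 20), (22, 16, x, 11, 27), (22, 16, x, 20, 20), (22, 20, a, 11, 27), (22, 20, a, 20, 20), (22, 26, t, 11, 27), (22, 26, t, 20, 20), (22, 28, m, 11, 27), (22, 28, m, 20, 20), (22, 3, w, 11, 27), (22, 3, w, 20, 20), (35, 12, b, 15, 31), (35, 12, b, 20, 22), (35, 12, b, 33, 8), (35, 12, b, 9, 37), (35, 26, m, 15, 31), (35, 26, m, 20, 22), (35, 26, m, 33, 8), (35, 26, m, 9, 37), (35, 40, a, 15, 31), (35, 40, a, 20, 22), (35, 40, a, 33, 8), (35, 40, a, 9, 37)}.
Filtering on E >= 3 leaves {(22, 12, w, 11, 27), (22, 12, w, 20, 20), (22, 16, x, 11, 27), (22, 16, x, 20, 20), (22, 20, a, 11, 27), (22, 20, a, 20, 20), (22, 26, t, 11, 27), (22, 26, t, 20, 20), (22, 28, m, 11, 27), (22, 28, m, 20, 20), (22, 3, w, 11, 27), (22, 3, w, 20, 20), (35, 12, b, 15, 31), (35, 12, b, 20, 22), (35, 12, b, 33, 8), (35, 12, b, 9, 37), (35, 26, m, 15, 31), (35, 26, m, 20, 22), (35, 26, m, 33, 8), (35, 26, m, 9, 37), (35, 40, a, 15, 31), (35, 40, a, 20, 22), (35, 40, a, 33, 8), (35, 40, a, 9, 37)}.
Projecting to C, A (18 duplicate(s) eliminated): {(11, 22), (15, 35), (20, 22), (20, 35), (33, 35), (9, 35)}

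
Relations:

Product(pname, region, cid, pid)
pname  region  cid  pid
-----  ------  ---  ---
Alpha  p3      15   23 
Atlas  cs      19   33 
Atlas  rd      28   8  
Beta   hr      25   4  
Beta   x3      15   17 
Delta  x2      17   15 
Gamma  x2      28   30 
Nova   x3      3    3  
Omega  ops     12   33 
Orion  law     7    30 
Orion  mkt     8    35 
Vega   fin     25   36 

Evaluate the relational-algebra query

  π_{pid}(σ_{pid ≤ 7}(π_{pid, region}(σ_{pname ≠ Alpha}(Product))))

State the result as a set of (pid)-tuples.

{3, 4}

Apply σ_{pname ≠ Alpha}; surviving tuples: {(Atlas, cs, 19, 33), (Atlas, rd, 28, 8), (Beta, hr, 25, 4), (Beta, x3, 15, 17), (Delta, x2, 17, 15), (Gamma, x2, 28, 30), (Nova, x3, 3, 3), (Omega, ops, 12, 33), (Orion, law, 7, 30), (Orion, mkt, 8, 35), (Vega, fin, 25, 36)}
π_{pid, region} gives {(15, x2), (17, x3), (3, x3), (30, law), (30, x2), (33, cs), (33, ops), (35, mkt), (36, fin), (4, hr), (8, rd)}.
Apply σ_{pid ≤ 7}; surviving tuples: {(3, x3), (4, hr)}
π_{pid} gives {3, 4}.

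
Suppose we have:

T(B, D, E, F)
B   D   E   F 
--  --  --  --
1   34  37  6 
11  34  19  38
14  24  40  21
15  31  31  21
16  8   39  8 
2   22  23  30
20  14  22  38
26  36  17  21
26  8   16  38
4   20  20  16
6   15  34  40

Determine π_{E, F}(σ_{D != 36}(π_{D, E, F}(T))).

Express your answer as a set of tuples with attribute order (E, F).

π_{D, E, F} gives {(14, 22, 38), (15, 34, 40), (20, 20, 16), (22, 23, 30), (24, 40, 21), (31, 31, 21), (34, 19, 38), (34, 37, 6), (36, 17, 21), (8, 16, 38), (8, 39, 8)}.
Apply σ_{D != 36}; surviving tuples: {(14, 22, 38), (15, 34, 40), (20, 20, 16), (22, 23, 30), (24, 40, 21), (31, 31, 21), (34, 19, 38), (34, 37, 6), (8, 16, 38), (8, 39, 8)}
π_{E, F} gives {(16, 38), (19, 38), (20, 16), (22, 38), (23, 30), (31, 21), (34, 40), (37, 6), (39, 8), (40, 21)}.

{(16, 38), (19, 38), (20, 16), (22, 38), (23, 30), (31, 21), (34, 40), (37, 6), (39, 8), (40, 21)}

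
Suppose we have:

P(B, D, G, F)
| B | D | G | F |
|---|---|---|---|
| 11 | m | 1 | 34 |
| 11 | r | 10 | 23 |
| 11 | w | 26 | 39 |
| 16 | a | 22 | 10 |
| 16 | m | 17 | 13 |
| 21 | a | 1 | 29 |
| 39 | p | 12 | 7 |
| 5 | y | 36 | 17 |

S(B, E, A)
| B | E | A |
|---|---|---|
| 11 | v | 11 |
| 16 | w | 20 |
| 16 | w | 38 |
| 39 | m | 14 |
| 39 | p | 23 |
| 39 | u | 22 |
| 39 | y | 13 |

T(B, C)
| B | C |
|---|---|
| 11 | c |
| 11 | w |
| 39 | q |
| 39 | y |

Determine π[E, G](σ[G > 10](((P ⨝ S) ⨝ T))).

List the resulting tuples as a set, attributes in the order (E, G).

{(m, 12), (p, 12), (u, 12), (v, 26), (y, 12)}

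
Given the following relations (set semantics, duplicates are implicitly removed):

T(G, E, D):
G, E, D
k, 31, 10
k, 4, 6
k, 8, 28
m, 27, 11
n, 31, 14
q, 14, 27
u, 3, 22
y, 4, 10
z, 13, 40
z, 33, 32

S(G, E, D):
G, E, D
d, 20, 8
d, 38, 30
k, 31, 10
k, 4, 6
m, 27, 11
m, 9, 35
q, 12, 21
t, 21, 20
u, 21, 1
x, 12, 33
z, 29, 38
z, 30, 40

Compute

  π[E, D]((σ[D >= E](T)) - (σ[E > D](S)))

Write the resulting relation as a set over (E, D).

Apply σ_{D >= E}; surviving tuples: {(k, 4, 6), (k, 8, 28), (q, 14, 27), (u, 3, 22), (y, 4, 10), (z, 13, 40)}
Apply σ_{E > D}; surviving tuples: {(d, 20, 8), (d, 38, 30), (k, 31, 10), (m, 27, 11), (t, 21, 20), (u, 21, 1)}
Set difference of the two operands is {(k, 4, 6), (k, 8, 28), (q, 14, 27), (u, 3, 22), (y, 4, 10), (z, 13, 40)}.
Projecting to E, D: {(13, 40), (14, 27), (3, 22), (4, 10), (4, 6), (8, 28)}

{(13, 40), (14, 27), (3, 22), (4, 10), (4, 6), (8, 28)}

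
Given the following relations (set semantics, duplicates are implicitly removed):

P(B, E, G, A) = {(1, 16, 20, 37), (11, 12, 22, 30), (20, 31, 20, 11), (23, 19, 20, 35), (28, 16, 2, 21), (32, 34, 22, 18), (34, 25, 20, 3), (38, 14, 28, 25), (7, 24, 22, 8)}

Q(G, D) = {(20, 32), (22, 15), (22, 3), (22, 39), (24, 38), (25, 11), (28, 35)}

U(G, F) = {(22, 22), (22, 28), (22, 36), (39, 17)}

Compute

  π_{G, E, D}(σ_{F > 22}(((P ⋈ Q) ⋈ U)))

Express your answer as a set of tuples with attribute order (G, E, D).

{(22, 12, 15), (22, 12, 3), (22, 12, 39), (22, 24, 15), (22, 24, 3), (22, 24, 39), (22, 34, 15), (22, 34, 3), (22, 34, 39)}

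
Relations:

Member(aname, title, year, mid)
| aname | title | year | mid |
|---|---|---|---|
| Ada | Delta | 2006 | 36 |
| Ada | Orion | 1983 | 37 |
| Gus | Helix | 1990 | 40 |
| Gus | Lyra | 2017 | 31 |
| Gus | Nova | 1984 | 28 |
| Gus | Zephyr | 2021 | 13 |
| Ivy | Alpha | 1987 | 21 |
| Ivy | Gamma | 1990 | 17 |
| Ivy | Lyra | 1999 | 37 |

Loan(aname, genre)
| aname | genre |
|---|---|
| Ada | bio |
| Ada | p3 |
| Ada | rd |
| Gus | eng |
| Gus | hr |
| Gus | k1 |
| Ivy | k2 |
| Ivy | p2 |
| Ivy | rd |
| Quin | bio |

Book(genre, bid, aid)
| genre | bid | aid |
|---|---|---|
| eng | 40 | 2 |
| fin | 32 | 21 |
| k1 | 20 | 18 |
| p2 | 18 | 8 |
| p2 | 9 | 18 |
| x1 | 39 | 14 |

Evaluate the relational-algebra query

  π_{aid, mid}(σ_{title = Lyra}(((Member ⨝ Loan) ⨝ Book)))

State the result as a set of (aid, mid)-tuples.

Joining Member and Loan on aname yields {(Ada, Delta, 2006, 36, bio), (Ada, Delta, 2006, 36, p3), (Ada, Delta, 2006, 36, rd), (Ada, Orion, 1983, 37, bio), (Ada, Orion, 1983, 37, p3), (Ada, Orion, 1983, 37, rd), (Gus, Helix, 1990, 40, eng), (Gus, Helix, 1990, 40, hr), (Gus, Helix, 1990, 40, k1), (Gus, Lyra, 2017, 31, eng), (Gus, Lyra, 2017, 31, hr), (Gus, Lyra, 2017, 31, k1), (Gus, Nova, 1984, 28, eng), (Gus, Nova, 1984, 28, hr), (Gus, Nova, 1984, 28, k1), (Gus, Zephyr, 2021, 13, eng), (Gus, Zephyr, 2021, 13, hr), (Gus, Zephyr, 2021, 13, k1), (Ivy, Alpha, 1987, 21, k2), (Ivy, Alpha, 1987, 21, p2), (Ivy, Alpha, 1987, 21, rd), (Ivy, Gamma, 1990, 17, k2), (Ivy, Gamma, 1990, 17, p2), (Ivy, Gamma, 1990, 17, rd), (Ivy, Lyra, 1999, 37, k2), (Ivy, Lyra, 1999, 37, p2), (Ivy, Lyra, 1999, 37, rd)}.
Joining (Member ⨝ Loan) and Book on genre yields {(Gus, Helix, 1990, 40, eng, 40, 2), (Gus, Helix, 1990, 40, k1, 20, 18), (Gus, Lyra, 2017, 31, eng, 40, 2), (Gus, Lyra, 2017, 31, k1, 20, 18), (Gus, Nova, 1984, 28, eng, 40, 2), (Gus, Nova, 1984, 28, k1, 20, 18), (Gus, Zephyr, 2021, 13, eng, 40, 2), (Gus, Zephyr, 2021, 13, k1, 20, 18), (Ivy, Alpha, 1987, 21, p2, 18, 8), (Ivy, Alpha, 1987, 21, p2, 9, 18), (Ivy, Gamma, 1990, 17, p2, 18, 8), (Ivy, Gamma, 1990, 17, p2, 9, 18), (Ivy, Lyra, 1999, 37, p2, 18, 8), (Ivy, Lyra, 1999, 37, p2, 9, 18)}.
σ[title = Lyra]: keep tuples satisfying title = Lyra → {(Gus, Lyra, 2017, 31, eng, 40, 2), (Gus, Lyra, 2017, 31, k1, 20, 18), (Ivy, Lyra, 1999, 37, p2, 18, 8), (Ivy, Lyra, 1999, 37, p2, 9, 18)}
π[aid, mid]: project onto (aid, mid) → {(18, 31), (18, 37), (2, 31), (8, 37)}

{(18, 31), (18, 37), (2, 31), (8, 37)}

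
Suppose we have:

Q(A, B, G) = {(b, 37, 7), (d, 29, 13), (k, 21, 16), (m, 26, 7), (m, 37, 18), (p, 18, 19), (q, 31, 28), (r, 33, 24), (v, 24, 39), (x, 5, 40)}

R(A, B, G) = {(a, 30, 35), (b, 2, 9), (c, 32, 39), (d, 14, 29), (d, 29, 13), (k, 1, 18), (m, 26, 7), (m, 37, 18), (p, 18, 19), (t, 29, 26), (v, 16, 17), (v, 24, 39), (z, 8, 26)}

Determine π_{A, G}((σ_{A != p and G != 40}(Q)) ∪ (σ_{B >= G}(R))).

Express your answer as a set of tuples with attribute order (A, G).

Apply σ_{A != p and G != 40}; surviving tuples: {(b, 37, 7), (d, 29, 13), (k, 21, 16), (m, 26, 7), (m, 37, 18), (q, 31, 28), (r, 33, 24), (v, 24, 39)}
Apply σ_{B >= G}; surviving tuples: {(d, 29, 13), (m, 26, 7), (m, 37, 18), (t, 29, 26)}
Taking the union: {(b, 37, 7), (d, 29, 13), (k, 21, 16), (m, 26, 7), (m, 37, 18), (q, 31, 28), (r, 33, 24), (t, 29, 26), (v, 24, 39)}
π[A, G]: project onto (A, G) → {(b, 7), (d, 13), (k, 16), (m, 18), (m, 7), (q, 28), (r, 24), (t, 26), (v, 39)}

{(b, 7), (d, 13), (k, 16), (m, 18), (m, 7), (q, 28), (r, 24), (t, 26), (v, 39)}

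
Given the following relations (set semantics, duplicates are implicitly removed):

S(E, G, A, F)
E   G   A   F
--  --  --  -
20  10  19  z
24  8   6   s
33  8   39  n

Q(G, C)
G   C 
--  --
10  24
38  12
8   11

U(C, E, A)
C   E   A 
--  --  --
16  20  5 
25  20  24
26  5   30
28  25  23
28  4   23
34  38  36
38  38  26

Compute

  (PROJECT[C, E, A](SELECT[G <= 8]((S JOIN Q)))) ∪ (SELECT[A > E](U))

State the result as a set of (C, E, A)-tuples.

Natural join on G: {(20, 10, 19, z, 24), (24, 8, 6, s, 11), (33, 8, 39, n, 11)}
Apply σ_{G <= 8}; surviving tuples: {(24, 8, 6, s, 11), (33, 8, 39, n, 11)}
Projecting to C, E, A: {(11, 24, 6), (11, 33, 39)}
Apply σ_{A > E}; surviving tuples: {(25, 20, 24), (26, 5, 30), (28, 4, 23)}
Taking the union: {(11, 24, 6), (11, 33, 39), (25, 20, 24), (26, 5, 30), (28, 4, 23)}

{(11, 24, 6), (11, 33, 39), (25, 20, 24), (26, 5, 30), (28, 4, 23)}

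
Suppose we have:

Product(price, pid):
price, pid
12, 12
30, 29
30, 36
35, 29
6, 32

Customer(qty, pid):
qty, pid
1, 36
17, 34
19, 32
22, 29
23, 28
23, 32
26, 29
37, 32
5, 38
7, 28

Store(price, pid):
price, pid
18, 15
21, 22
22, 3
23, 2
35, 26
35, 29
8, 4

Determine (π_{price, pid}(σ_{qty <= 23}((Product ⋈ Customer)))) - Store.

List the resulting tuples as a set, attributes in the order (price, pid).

Natural join on pid: {(30, 29, 22), (30, 29, 26), (30, 36, 1), (35, 29, 22), (35, 29, 26), (6, 32, 19), (6, 32, 23), (6, 32, 37)}
σ[qty <= 23]: keep tuples satisfying qty <= 23 → {(30, 29, 22), (30, 36, 1), (35, 29, 22), (6, 32, 19), (6, 32, 23)}
Keep only column(s) price, pid (1 duplicate(s) eliminated): {(30, 29), (30, 36), (35, 29), (6, 32)}
Set difference of the two operands is {(30, 29), (30, 36), (6, 32)}.

{(30, 29), (30, 36), (6, 32)}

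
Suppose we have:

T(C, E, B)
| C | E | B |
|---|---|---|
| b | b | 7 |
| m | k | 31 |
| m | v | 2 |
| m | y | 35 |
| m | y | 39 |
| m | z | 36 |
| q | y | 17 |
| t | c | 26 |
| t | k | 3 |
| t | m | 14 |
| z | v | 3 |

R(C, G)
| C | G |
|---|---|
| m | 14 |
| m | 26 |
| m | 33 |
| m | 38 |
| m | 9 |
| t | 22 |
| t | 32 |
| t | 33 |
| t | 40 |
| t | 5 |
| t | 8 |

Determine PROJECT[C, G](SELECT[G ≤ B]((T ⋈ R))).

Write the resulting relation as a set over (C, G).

{(m, 14), (m, 26), (m, 33), (m, 38), (m, 9), (t, 22), (t, 5), (t, 8)}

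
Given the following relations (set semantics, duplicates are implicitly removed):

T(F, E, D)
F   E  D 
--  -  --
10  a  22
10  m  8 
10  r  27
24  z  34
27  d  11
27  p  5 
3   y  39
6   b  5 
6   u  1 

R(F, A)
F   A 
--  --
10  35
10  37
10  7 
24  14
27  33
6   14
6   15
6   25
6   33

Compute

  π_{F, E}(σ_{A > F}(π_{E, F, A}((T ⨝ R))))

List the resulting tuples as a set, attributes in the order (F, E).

{(10, a), (10, m), (10, r), (27, d), (27, p), (6, b), (6, u)}

T ⋈ R (natural join on F): {(10, a, 22, 35), (10, a, 22, 37), (10, a, 22, 7), (10, m, 8, 35), (10, m, 8, 37), (10, m, 8, 7), (10, r, 27, 35), (10, r, 27, 37), (10, r, 27, 7), (24, z, 34, 14), (27, d, 11, 33), (27, p, 5, 33), (6, b, 5, 14), (6, b, 5, 15), (6, b, 5, 25), (6, b, 5, 33), (6, u, 1, 14), (6, u, 1, 15), (6, u, 1, 25), (6, u, 1, 33)}
π_{E, F, A} gives {(a, 10, 35), (a, 10, 37), (a, 10, 7), (b, 6, 14), (b, 6, 15), (b, 6, 25), (b, 6, 33), (d, 27, 33), (m, 10, 35), (m, 10, 37), (m, 10, 7), (p, 27, 33), (r, 10, 35), (r, 10, 37), (r, 10, 7), (u, 6, 14), (u, 6, 15), (u, 6, 25), (u, 6, 33), (z, 24, 14)}.
Filtering on A > F leaves {(a, 10, 35), (a, 10, 37), (b, 6, 14), (b, 6, 15), (b, 6, 25), (b, 6, 33), (d, 27, 33), (m, 10, 35), (m, 10, 37), (p, 27, 33), (r, 10, 35), (r, 10, 37), (u, 6, 14), (u, 6, 15), (u, 6, 25), (u, 6, 33)}.
π_{F, E} gives {(10, a), (10, m), (10, r), (27, d), (27, p), (6, b), (6, u)} (9 duplicate(s) eliminated).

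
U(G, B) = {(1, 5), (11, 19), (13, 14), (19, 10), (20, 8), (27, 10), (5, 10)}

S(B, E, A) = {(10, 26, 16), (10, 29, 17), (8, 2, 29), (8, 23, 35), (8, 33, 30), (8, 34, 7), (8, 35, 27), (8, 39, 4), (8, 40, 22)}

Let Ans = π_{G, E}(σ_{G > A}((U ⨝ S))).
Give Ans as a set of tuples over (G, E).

Natural join on B: {(19, 10, 26, 16), (19, 10, 29, 17), (20, 8, 2, 29), (20, 8, 23, 35), (20, 8, 33, 30), (20, 8, 34, 7), (20, 8, 35, 27), (20, 8, 39, 4), (20, 8, 40, 22), (27, 10, 26, 16), (27, 10, 29, 17), (5, 10, 26, 16), (5, 10, 29, 17)}
σ[G > A]: keep tuples satisfying G > A → {(19, 10, 26, 16), (19, 10, 29, 17), (20, 8, 34, 7), (20, 8, 39, 4), (27, 10, 26, 16), (27, 10, 29, 17)}
Projecting to G, E: {(19, 26), (19, 29), (20, 34), (20, 39), (27, 26), (27, 29)}

{(19, 26), (19, 29), (20, 34), (20, 39), (27, 26), (27, 29)}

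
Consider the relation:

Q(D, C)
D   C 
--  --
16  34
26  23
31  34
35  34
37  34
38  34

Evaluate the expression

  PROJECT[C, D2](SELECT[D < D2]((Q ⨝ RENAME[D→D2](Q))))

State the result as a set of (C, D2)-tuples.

ρ[D→D2]: schema becomes (D2, C); tuples unchanged.
Q ⋈ RENAME[D→D2](Q) (natural join on C): {(16, 34, 16), (16, 34, 31), (16, 34, 35), (16, 34, 37), (16, 34, 38), (26, 23, 26), (31, 34, 16), (31, 34, 31), (31, 34, 35), (31, 34, 37), (31, 34, 38), (35, 34, 16), (35, 34, 31), (35, 34, 35), (35, 34, 37), (35, 34, 38), (37, 34, 16), (37, 34, 31), (37, 34, 35), (37, 34, 37), (37, 34, 38), (38, 34, 16), (38, 34, 31), (38, 34, 35), (38, 34, 37), (38, 34, 38)}
σ[D < D2]: keep tuples satisfying D < D2 → {(16, 34, 31), (16, 34, 35), (16, 34, 37), (16, 34, 38), (31, 34, 35), (31, 34, 37), (31, 34, 38), (35, 34, 37), (35, 34, 38), (37, 34, 38)}
π[C, D2]: project onto (C, D2) (6 duplicate(s) eliminated) → {(34, 31), (34, 35), (34, 37), (34, 38)}

{(34, 31), (34, 35), (34, 37), (34, 38)}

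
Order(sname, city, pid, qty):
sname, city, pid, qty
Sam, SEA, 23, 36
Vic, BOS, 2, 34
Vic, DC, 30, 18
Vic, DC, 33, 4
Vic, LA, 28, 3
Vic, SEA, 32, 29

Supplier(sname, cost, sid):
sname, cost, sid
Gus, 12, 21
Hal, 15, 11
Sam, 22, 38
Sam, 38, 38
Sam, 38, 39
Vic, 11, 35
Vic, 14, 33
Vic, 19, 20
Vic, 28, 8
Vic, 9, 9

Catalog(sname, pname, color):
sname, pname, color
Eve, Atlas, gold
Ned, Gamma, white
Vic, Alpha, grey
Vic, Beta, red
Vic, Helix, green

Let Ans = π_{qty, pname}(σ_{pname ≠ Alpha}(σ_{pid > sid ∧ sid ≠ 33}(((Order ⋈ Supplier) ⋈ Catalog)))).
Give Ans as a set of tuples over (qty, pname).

{(18, Beta), (18, Helix), (29, Beta), (29, Helix), (3, Beta), (3, Helix), (4, Beta), (4, Helix)}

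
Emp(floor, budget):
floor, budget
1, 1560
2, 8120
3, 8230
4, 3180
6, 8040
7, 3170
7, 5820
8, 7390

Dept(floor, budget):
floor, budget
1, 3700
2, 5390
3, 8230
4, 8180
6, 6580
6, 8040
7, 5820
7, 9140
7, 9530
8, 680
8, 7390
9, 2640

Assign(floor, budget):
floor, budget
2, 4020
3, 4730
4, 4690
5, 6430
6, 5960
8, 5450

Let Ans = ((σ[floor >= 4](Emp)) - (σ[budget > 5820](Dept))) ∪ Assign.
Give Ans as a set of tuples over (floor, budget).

{(2, 4020), (3, 4730), (4, 3180), (4, 4690), (5, 6430), (6, 5960), (7, 3170), (7, 5820), (8, 5450)}

Filtering on floor >= 4 leaves {(4, 3180), (6, 8040), (7, 3170), (7, 5820), (8, 7390)}.
Filtering on budget > 5820 leaves {(3, 8230), (4, 8180), (6, 6580), (6, 8040), (7, 9140), (7, 9530), (8, 7390)}.
Difference: {(4, 3180), (6, 8040), (7, 3170), (7, 5820), (8, 7390)} with {(3, 8230), (4, 8180), (6, 6580), (6, 8040), (7, 9140), (7, 9530), (8, 7390)} → {(4, 3180), (7, 3170), (7, 5820)}
Union: {(4, 3180), (7, 3170), (7, 5820)} with {(2, 4020), (3, 4730), (4, 4690), (5, 6430), (6, 5960), (8, 5450)} → {(2, 4020), (3, 4730), (4, 3180), (4, 4690), (5, 6430), (6, 5960), (7, 3170), (7, 5820), (8, 5450)}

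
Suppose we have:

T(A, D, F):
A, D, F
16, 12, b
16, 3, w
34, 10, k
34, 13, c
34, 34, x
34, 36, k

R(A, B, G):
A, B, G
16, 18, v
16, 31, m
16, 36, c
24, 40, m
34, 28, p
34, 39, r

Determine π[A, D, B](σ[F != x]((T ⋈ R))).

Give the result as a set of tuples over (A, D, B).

Joining T and R on A yields {(16, 12, b, 18, v), (16, 12, b, 31, m), (16, 12, b, 36, c), (16, 3, w, 18, v), (16, 3, w, 31, m), (16, 3, w, 36, c), (34, 10, k, 28, p), (34, 10, k, 39, r), (34, 13, c, 28, p), (34, 13, c, 39, r), (34, 34, x, 28, p), (34, 34, x, 39, r), (34, 36, k, 28, p), (34, 36, k, 39, r)}.
Apply σ_{F != x}; surviving tuples: {(16, 12, b, 18, v), (16, 12, b, 31, m), (16, 12, b, 36, c), (16, 3, w, 18, v), (16, 3, w, 31, m), (16, 3, w, 36, c), (34, 10, k, 28, p), (34, 10, k, 39, r), (34, 13, c, 28, p), (34, 13, c, 39, r), (34, 36, k, 28, p), (34, 36, k, 39, r)}
π_{A, D, B} gives {(16, 12, 18), (16, 12, 31), (16, 12, 36), (16, 3, 18), (16, 3, 31), (16, 3, 36), (34, 10, 28), (34, 10, 39), (34, 13, 28), (34, 13, 39), (34, 36, 28), (34, 36, 39)}.

{(16, 12, 18), (16, 12, 31), (16, 12, 36), (16, 3, 18), (16, 3, 31), (16, 3, 36), (34, 10, 28), (34, 10, 39), (34, 13, 28), (34, 13, 39), (34, 36, 28), (34, 36, 39)}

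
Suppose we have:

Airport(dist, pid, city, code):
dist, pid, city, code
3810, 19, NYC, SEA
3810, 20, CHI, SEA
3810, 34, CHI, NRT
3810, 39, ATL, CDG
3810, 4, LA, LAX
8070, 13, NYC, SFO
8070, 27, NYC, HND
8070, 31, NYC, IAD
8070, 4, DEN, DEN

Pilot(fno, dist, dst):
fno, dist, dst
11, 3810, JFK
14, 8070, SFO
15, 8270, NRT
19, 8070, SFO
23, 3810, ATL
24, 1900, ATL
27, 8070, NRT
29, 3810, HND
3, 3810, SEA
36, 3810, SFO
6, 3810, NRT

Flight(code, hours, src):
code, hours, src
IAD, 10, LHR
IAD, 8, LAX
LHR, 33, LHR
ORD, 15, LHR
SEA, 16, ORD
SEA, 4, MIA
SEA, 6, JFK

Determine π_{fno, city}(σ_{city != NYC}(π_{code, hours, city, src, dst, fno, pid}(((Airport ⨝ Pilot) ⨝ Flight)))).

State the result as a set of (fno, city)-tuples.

{(11, CHI), (23, CHI), (29, CHI), (3, CHI), (36, CHI), (6, CHI)}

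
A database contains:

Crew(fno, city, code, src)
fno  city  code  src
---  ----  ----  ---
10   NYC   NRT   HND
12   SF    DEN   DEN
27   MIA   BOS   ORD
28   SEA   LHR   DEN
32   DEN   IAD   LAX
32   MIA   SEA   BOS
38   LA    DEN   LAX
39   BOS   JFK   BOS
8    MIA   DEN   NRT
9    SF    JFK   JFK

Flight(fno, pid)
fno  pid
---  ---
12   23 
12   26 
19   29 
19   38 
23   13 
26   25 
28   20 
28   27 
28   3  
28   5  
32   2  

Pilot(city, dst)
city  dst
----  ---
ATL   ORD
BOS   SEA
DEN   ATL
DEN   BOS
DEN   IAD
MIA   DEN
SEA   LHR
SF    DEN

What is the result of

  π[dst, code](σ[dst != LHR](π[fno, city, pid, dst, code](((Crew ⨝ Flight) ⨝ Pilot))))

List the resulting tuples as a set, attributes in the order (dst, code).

{(ATL, IAD), (BOS, IAD), (DEN, DEN), (DEN, SEA), (IAD, IAD)}

Natural join on fno: {(12, SF, DEN, DEN, 23), (12, SF, DEN, DEN, 26), (28, SEA, LHR, DEN, 20), (28, SEA, LHR, DEN, 27), (28, SEA, LHR, DEN, 3), (28, SEA, LHR, DEN, 5), (32, DEN, IAD, LAX, 2), (32, MIA, SEA, BOS, 2)}
Natural join on city: {(12, SF, DEN, DEN, 23, DEN), (12, SF, DEN, DEN, 26, DEN), (28, SEA, LHR, DEN, 20, LHR), (28, SEA, LHR, DEN, 27, LHR), (28, SEA, LHR, DEN, 3, LHR), (28, SEA, LHR, DEN, 5, LHR), (32, DEN, IAD, LAX, 2, ATL), (32, DEN, IAD, LAX, 2, BOS), (32, DEN, IAD, LAX, 2, IAD), (32, MIA, SEA, BOS, 2, DEN)}
π[fno, city, pid, dst, code]: project onto (fno, city, pid, dst, code) → {(12, SF, 23, DEN, DEN), (12, SF, 26, DEN, DEN), (28, SEA, 20, LHR, LHR), (28, SEA, 27, LHR, LHR), (28, SEA, 3, LHR, LHR), (28, SEA, 5, LHR, LHR), (32, DEN, 2, ATL, IAD), (32, DEN, 2, BOS, IAD), (32, DEN, 2, IAD, IAD), (32, MIA, 2, DEN, SEA)}
Filtering on dst != LHR leaves {(12, SF, 23, DEN, DEN), (12, SF, 26, DEN, DEN), (32, DEN, 2, ATL, IAD), (32, DEN, 2, BOS, IAD), (32, DEN, 2, IAD, IAD), (32, MIA, 2, DEN, SEA)}.
π[dst, code]: project onto (dst, code) (1 duplicate(s) eliminated) → {(ATL, IAD), (BOS, IAD), (DEN, DEN), (DEN, SEA), (IAD, IAD)}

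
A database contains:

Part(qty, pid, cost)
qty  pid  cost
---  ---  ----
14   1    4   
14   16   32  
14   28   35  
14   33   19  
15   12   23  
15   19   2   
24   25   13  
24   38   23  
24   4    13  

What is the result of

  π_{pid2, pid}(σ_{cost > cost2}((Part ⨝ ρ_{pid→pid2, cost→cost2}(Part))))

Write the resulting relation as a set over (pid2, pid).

{(1, 16), (1, 28), (1, 33), (16, 28), (19, 12), (25, 38), (33, 16), (33, 28), (4, 38)}

ρ[pid→pid2, cost→cost2]: schema becomes (qty, pid2, cost2); tuples unchanged.
Joining Part and ρ_{pid→pid2, cost→cost2}(Part) on qty yields {(14, 1, 4, 1, 4), (14, 1, 4, 16, 32), (14, 1, 4, 28, 35), (14, 1, 4, 33, 19), (14, 16, 32, 1, 4), (14, 16, 32, 16, 32), (14, 16, 32, 28, 35), (14, 16, 32, 33, 19), (14, 28, 35, 1, 4), (14, 28, 35, 16, 32), (14, 28, 35, 28, 35), (14, 28, 35, 33, 19), (14, 33, 19, 1, 4), (14, 33, 19, 16, 32), (14, 33, 19, 28, 35), (14, 33, 19, 33, 19), (15, 12, 23, 12, 23), (15, 12, 23, 19, 2), (15, 19, 2, 12, 23), (15, 19, 2, 19, 2), (24, 25, 13, 25, 13), (24, 25, 13, 38, 23), (24, 25, 13, 4, 13), (24, 38, 23, 25, 13), (24, 38, 23, 38, 23), (24, 38, 23, 4, 13), (24, 4, 13, 25, 13), (24, 4, 13, 38, 23), (24, 4, 13, 4, 13)}.
Apply σ_{cost > cost2}; surviving tuples: {(14, 16, 32, 1, 4), (14, 16, 32, 33, 19), (14, 28, 35, 1, 4), (14, 28, 35, 16, 32), (14, 28, 35, 33, 19), (14, 33, 19, 1, 4), (15, 12, 23, 19, 2), (24, 38, 23, 25, 13), (24, 38, 23, 4, 13)}
π_{pid2, pid} gives {(1, 16), (1, 28), (1, 33), (16, 28), (19, 12), (25, 38), (33, 16), (33, 28), (4, 38)}.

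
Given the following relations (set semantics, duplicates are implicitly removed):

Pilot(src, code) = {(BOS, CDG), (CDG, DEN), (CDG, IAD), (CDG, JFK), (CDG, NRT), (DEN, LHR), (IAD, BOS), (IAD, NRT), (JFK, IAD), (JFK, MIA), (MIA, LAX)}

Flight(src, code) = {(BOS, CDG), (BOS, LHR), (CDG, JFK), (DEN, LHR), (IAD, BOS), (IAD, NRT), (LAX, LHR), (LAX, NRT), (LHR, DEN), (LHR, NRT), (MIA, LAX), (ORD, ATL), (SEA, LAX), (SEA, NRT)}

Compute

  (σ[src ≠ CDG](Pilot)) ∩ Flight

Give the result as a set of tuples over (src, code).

Selection src ≠ CDG: {(BOS, CDG), (DEN, LHR), (IAD, BOS), (IAD, NRT), (JFK, IAD), (JFK, MIA), (MIA, LAX)}
Taking the intersection: {(BOS, CDG), (DEN, LHR), (IAD, BOS), (IAD, NRT), (MIA, LAX)}

{(BOS, CDG), (DEN, LHR), (IAD, BOS), (IAD, NRT), (MIA, LAX)}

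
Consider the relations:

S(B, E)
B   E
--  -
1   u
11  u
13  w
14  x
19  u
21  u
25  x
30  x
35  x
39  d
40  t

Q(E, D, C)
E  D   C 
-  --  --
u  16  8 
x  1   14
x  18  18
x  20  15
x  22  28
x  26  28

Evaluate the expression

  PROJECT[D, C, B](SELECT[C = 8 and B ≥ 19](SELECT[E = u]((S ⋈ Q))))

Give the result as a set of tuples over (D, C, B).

{(16, 8, 19), (16, 8, 21)}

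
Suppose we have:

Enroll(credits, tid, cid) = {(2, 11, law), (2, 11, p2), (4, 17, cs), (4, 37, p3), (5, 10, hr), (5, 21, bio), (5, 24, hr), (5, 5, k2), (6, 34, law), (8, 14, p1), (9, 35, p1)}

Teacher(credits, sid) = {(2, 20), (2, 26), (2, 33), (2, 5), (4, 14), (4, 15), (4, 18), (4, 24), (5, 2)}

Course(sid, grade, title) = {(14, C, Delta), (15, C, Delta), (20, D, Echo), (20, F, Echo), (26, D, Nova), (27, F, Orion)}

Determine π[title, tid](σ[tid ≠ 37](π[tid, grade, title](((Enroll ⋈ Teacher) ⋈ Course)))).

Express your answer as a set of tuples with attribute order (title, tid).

{(Delta, 17), (Echo, 11), (Nova, 11)}

Natural join on credits: {(2, 11, law, 20), (2, 11, law, 26), (2, 11, law, 33), (2, 11, law, 5), (2, 11, p2, 20), (2, 11, p2, 26), (2, 11, p2, 33), (2, 11, p2, 5), (4, 17, cs, 14), (4, 17, cs, 15), (4, 17, cs, 18), (4, 17, cs, 24), (4, 37, p3, 14), (4, 37, p3, 15), (4, 37, p3, 18), (4, 37, p3, 24), (5, 10, hr, 2), (5, 21, bio, 2), (5, 24, hr, 2), (5, 5, k2, 2)}
Natural join on sid: {(2, 11, law, 20, D, Echo), (2, 11, law, 20, F, Echo), (2, 11, law, 26, D, Nova), (2, 11, p2, 20, D, Echo), (2, 11, p2, 20, F, Echo), (2, 11, p2, 26, D, Nova), (4, 17, cs, 14, C, Delta), (4, 17, cs, 15, C, Delta), (4, 37, p3, 14, C, Delta), (4, 37, p3, 15, C, Delta)}
Keep only column(s) tid, grade, title (5 duplicate(s) eliminated): {(11, D, Echo), (11, D, Nova), (11, F, Echo), (17, C, Delta), (37, C, Delta)}
Selection tid ≠ 37: {(11, D, Echo), (11, D, Nova), (11, F, Echo), (17, C, Delta)}
Keep only column(s) title, tid (1 duplicate(s) eliminated): {(Delta, 17), (Echo, 11), (Nova, 11)}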